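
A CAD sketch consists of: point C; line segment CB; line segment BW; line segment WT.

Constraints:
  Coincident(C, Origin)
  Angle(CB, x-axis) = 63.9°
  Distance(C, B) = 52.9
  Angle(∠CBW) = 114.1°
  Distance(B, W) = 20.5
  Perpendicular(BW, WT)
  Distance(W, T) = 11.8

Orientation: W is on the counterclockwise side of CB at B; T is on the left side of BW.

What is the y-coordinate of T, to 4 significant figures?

55.70

C is at the origin; CB runs at 63.9° with length 52.9, so B = 52.9·(cos 63.9°, sin 63.9°) = (23.27, 47.51). ∠CBW = 114.1°, so BW runs at 63.9° + (180° − 114.1°) = 129.8° from the x-axis; with |BW| = 20.5, W = B + 20.5·(cos 129.8°, sin 129.8°) = (10.15, 63.26). The perpendicularity gives WT at right angles to BW; with |WT| = 11.8 on the left of BW, T = W + 11.8·(-0.7683, -0.6401) = (1.085, 55.70). So T.y = 55.70.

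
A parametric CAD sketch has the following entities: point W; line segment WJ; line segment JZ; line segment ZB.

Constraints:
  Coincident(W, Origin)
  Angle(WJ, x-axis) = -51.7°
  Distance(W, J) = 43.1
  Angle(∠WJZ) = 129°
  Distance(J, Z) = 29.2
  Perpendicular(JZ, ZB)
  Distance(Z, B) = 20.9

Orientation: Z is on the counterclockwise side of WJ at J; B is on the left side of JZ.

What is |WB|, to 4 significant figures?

57.71

∠WJZ = 129.0°, so JZ runs at -51.7° + (180° − 129.0°) = -0.7000° from the x-axis; with |JZ| = 29.2, Z = J + 29.2·(cos -0.7000°, sin -0.7000°) = (55.91, -34.18). JZ is perpendicular to ZB; with |ZB| = 20.9 on the left of JZ, B = Z + 20.9·(0.01222, 0.9999) = (56.17, -13.28). Then |WB| = |B − W| = 57.71.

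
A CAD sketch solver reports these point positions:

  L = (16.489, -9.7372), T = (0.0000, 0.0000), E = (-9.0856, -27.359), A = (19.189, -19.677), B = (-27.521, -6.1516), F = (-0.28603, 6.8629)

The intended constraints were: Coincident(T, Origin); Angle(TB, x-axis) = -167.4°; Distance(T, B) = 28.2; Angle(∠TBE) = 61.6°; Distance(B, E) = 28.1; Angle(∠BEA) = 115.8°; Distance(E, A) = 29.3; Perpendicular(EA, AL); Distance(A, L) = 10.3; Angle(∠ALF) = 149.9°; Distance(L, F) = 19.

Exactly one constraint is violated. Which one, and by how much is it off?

Distance(L, F) = 19 — off by 4.60.

T = (0.00, 0.00) ✓; TB at -167.4° ✓; |TB| = 28.20 ✓; ∠TBE = 61.60° ✓; |BE| = 28.10 ✓; ∠BEA = 115.8° ✓; |EA| = 29.30 ✓; ∠(EA, AL) = 90.00° ✓; |AL| = 10.30 ✓; ∠ALF = 149.9° ✓; |LF| = 23.60 ✗.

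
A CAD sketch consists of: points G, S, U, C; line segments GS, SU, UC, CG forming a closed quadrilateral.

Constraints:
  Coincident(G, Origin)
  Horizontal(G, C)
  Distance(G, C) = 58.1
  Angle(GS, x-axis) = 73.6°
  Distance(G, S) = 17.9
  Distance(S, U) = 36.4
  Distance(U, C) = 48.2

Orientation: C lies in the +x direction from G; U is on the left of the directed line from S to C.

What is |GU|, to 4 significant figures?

52.34

Checks: |SU| = 36.40 ✓; |UC| = 48.20 ✓.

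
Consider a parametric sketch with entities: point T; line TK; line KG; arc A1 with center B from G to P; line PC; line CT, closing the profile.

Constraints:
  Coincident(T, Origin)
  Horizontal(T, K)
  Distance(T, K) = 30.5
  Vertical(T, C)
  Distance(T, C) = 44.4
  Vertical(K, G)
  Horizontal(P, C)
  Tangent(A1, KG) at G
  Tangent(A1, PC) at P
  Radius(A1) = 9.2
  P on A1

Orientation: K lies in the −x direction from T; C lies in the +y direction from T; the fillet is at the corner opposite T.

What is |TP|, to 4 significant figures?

49.24

The virtual corner opposite T is at (-30.50, 44.40). A1 meets KG tangentially, so BG is at right angles to KG and A1 meets PC tangentially, so BP is at right angles to PC, with radius 9.2, so the center B sits 9.2 in from both sides at B = (-21.30, 35.20). That places the tangent points at G = (-30.50, 35.20) on KG and P = (-21.30, 44.40) on PC. Then |TP| = |P − T| = 49.24.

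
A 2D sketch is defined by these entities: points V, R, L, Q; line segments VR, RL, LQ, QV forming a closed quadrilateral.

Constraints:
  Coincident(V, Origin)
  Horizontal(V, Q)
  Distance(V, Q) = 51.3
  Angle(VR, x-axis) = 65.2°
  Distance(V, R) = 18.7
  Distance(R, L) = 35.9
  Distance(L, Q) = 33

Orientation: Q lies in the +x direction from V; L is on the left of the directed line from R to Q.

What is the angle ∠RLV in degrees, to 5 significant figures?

14.017°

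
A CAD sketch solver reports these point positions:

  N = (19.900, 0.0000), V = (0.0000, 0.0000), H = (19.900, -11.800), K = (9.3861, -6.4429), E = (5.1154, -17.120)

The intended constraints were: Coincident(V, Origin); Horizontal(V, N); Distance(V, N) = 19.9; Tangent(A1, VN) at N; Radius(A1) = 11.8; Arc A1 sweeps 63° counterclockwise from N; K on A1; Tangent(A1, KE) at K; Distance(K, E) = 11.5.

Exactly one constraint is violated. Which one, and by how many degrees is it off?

Tangent(A1, KE) at K — off by 5.20°.

V = (0.00, 0.00) ✓; V.y = 0.00, N.y = 0.00 ✓; |VN| = 19.90 ✓; ∠(HN, NV) = 90.00° ✓; |HN| = 11.80 ✓; bearing(H→K) − bearing(H→N) = 63.00° ✓; |HK| = 11.80 ✓; ∠(HK, KE) = 84.80° ✗; |KE| = 11.50 ✓.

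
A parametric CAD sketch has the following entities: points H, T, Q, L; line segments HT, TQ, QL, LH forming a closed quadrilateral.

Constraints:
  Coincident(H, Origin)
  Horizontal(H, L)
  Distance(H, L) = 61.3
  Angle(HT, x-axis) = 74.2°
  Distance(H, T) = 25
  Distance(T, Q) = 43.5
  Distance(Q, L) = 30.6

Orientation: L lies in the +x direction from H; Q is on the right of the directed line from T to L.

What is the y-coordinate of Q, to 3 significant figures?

-10.9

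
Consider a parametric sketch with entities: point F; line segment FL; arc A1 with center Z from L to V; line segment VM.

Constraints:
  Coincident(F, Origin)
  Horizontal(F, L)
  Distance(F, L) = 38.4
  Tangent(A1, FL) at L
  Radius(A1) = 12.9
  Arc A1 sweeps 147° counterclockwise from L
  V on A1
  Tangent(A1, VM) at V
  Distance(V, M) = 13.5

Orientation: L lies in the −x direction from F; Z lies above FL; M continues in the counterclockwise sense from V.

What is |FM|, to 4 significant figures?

52.81

F is at the origin; FL is horizontal with |FL| = 38.4 and L on the −x side, so L = (-38.40, 0.000). A1 meets FL tangentially, so ZL is at right angles to FL, so Z = L + (0, 12.9) = (-38.40, 12.90). On A1, L sits at bearing -90° from Z; a 147° counterclockwise sweep puts V at bearing 57°, so V = Z + 12.9·(cos 57°, sin 57°) = (-31.37, 23.72). A1 meets VM tangentially, so ZV is at right angles to VM, so VM runs along (−sin 57°, cos 57°); with |VM| = 13.5, M = (-42.70, 31.07). Then |FM| = |M − F| = 52.81.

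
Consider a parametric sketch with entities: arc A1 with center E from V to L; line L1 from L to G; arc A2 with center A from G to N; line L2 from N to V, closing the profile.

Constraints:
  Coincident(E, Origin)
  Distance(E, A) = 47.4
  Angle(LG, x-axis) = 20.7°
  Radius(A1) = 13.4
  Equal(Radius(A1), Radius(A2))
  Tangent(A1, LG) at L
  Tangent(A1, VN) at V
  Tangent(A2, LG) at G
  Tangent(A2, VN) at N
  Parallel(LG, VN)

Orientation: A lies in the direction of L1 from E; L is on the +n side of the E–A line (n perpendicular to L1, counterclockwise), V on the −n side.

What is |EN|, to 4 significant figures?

49.26

Tangency of A1 to both parallel lines with radius 13.4 puts L and V at E ± 13.4·n: L = (-4.737, 12.53), V = (4.737, -12.53). Equal radii place G and N the same way about A: G = A + 13.4·n = (39.60, 29.29), N = A − 13.4·n = (49.08, 4.220). Then |EN| = |N − E| = 49.26.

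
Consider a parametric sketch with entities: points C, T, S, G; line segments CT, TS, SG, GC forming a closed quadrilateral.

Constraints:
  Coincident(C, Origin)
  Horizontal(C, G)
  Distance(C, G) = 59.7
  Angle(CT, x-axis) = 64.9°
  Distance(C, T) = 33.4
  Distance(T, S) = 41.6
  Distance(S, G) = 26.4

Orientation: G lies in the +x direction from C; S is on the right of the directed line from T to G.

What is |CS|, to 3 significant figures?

34.6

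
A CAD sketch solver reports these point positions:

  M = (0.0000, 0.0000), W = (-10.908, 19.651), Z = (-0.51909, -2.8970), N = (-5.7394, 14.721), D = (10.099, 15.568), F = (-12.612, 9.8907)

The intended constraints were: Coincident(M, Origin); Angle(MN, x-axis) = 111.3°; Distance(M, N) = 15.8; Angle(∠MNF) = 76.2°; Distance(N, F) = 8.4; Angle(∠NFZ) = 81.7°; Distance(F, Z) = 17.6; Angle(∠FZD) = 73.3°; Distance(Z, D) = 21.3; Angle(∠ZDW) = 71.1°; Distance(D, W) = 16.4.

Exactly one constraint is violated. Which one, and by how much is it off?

Distance(D, W) = 16.4 — off by 5.00.

M = (0.00, 0.00) ✓; MN at 111.3° ✓; |MN| = 15.80 ✓; ∠MNF = 76.20° ✓; |NF| = 8.400 ✓; ∠NFZ = 81.70° ✓; |FZ| = 17.60 ✓; ∠FZD = 73.30° ✓; |ZD| = 21.30 ✓; ∠ZDW = 71.10° ✓; |DW| = 21.40 ✗.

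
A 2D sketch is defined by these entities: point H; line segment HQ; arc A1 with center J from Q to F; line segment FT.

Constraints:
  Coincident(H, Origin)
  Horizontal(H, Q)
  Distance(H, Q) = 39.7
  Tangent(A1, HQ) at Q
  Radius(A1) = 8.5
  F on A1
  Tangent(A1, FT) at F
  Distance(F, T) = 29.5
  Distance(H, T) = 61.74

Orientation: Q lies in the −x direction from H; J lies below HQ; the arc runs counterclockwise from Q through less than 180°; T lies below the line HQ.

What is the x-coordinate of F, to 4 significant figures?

-48.20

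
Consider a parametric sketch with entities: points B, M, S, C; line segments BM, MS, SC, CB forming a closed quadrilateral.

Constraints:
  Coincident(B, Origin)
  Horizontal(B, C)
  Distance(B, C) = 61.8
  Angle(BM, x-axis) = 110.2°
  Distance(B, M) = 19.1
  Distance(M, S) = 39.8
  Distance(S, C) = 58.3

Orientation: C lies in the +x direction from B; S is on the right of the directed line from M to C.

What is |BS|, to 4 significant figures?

20.70

Checks: |MS| = 39.80 ✓; |SC| = 58.30 ✓.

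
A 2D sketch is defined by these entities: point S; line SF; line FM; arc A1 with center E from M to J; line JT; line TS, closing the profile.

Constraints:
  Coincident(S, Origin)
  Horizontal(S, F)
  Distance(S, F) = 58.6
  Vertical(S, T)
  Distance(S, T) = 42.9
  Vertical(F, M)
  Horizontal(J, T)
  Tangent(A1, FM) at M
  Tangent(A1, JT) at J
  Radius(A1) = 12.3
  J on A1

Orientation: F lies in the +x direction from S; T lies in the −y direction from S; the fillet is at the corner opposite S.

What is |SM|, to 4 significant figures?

66.11

S is at the origin; SF is horizontal with |SF| = 58.6 and F on the +x side, so F = (58.60, 0.000). ST is vertical with |ST| = 42.9 and T on the −y side, so T = (0.000, -42.90). The virtual corner opposite S is at (58.60, -42.90). Since A1 is tangent to FM there, EM ⟂ FM and A1 meets JT tangentially, so EJ is at right angles to JT, with radius 12.3, so the center E sits 12.3 in from both sides at E = (46.30, -30.60). That places the tangent points at M = (58.60, -30.60) on FM and J = (46.30, -42.90) on JT. Then |SM| = |M − S| = 66.11.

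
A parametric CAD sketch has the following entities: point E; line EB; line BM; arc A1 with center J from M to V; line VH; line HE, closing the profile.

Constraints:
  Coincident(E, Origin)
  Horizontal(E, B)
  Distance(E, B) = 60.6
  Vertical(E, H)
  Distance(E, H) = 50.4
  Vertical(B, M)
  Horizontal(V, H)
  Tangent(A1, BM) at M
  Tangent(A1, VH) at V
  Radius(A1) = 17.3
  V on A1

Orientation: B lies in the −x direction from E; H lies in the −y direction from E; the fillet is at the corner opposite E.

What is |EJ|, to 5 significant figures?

54.502

E is at the origin; EB is horizontal with |EB| = 60.6 and B on the −x side, so B = (-60.600, 0.0000). EH is vertical with |EH| = 50.4 and H on the −y side, so H = (0.0000, -50.400). The virtual corner opposite E is at (-60.600, -50.400). Since A1 is tangent to BM there, JM ⟂ BM and since A1 is tangent to VH there, JV ⟂ VH, with radius 17.3, so the center J sits 17.3 in from both sides at J = (-43.300, -33.100). Then |EJ| = |J − E| = 54.502.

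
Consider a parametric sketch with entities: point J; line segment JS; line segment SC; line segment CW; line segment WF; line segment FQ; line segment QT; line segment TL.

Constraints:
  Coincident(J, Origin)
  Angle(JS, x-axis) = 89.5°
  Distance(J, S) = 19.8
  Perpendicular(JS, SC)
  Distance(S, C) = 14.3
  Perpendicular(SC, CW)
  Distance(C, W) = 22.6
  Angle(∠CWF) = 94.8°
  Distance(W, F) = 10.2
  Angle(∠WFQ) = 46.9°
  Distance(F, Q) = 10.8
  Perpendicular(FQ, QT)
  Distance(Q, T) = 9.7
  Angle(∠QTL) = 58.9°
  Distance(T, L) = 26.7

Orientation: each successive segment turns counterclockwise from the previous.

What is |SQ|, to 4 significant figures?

18.48

J is at the origin; JS runs at 89.5° with length 19.8, so S = (0.1728, 19.80). The perpendicularity gives SC at right angles to JS, so SC runs at 179.5°; with |SC| = 14.3, C = (-14.13, 19.92). SC is perpendicular to CW, so CW runs at -90.50°; with |CW| = 22.6, W = (-14.32, -2.675). ∠CWF = 94.8° gives WF at -5.300° from the x-axis; with |WF| = 10.2, F = (-4.167, -3.617). ∠WFQ = 46.9° gives FQ at 127.8° from the x-axis; with |FQ| = 10.8, Q = (-10.79, 4.916). Then |SQ| = |Q − S| = 18.48.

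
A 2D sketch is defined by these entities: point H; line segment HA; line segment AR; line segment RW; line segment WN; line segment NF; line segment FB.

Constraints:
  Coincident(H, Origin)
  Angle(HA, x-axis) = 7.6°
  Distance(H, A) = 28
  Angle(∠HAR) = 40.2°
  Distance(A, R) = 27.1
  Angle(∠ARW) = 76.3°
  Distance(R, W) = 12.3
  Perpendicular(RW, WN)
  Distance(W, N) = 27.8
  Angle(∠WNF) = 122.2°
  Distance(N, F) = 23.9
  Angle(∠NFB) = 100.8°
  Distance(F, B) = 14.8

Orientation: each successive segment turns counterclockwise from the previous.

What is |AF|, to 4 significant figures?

20.19

H is at the origin; HA runs at 7.6° with length 28.0, so A = (27.75, 3.703). ∠HAR = 40.2° gives AR at 147.4° from the x-axis; with |AR| = 27.1, R = (4.924, 18.30). ∠ARW = 76.3° gives RW at -108.9° from the x-axis; with |RW| = 12.3, W = (0.9394, 6.667). RW is perpendicular to WN, so WN runs at -18.90°; with |WN| = 27.8, N = (27.24, -2.338). ∠WNF = 122.2° gives NF at 38.90° from the x-axis; with |NF| = 23.9, F = (45.84, 12.67). Then |AF| = |F − A| = 20.19.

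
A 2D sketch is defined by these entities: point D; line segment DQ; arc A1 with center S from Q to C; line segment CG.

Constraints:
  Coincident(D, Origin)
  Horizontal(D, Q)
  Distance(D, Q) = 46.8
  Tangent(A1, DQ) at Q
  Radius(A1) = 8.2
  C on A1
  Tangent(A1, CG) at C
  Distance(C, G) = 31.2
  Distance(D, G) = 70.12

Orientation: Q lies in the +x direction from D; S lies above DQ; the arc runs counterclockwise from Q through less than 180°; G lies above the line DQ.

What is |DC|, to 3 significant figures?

55.4

D is at the origin; DQ is horizontal with |DQ| = 46.8 and Q on the +x side, so Q = (46.8, 0.00). The tangent condition forces SQ to be normal to DQ, so S = Q + (0, 8.2) = (46.8, 8.20). Since SC ⟂ CG (tangency), |SG| = √(8.2² + 31.2²) = 32.3 regardless of where C sits on A1. So G lies on both circle(D, 70.12) and circle(S, 32.3); the above-DQ intersection is G = (58.9, 38.1). C is the foot of the tangent from G: C = (54.9, 7.17).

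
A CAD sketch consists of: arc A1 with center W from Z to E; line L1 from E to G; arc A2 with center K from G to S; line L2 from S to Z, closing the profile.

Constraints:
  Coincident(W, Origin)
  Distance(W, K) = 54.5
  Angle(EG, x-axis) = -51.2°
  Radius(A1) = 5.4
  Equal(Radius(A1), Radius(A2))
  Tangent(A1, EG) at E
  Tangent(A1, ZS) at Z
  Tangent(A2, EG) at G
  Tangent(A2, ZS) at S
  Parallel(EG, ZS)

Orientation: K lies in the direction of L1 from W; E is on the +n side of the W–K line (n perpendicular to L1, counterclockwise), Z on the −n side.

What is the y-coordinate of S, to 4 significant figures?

-45.86

Tangency of A1 to both parallel lines with radius 5.4 puts E and Z at W ± 5.4·n: E = (4.208, 3.384), Z = (-4.208, -3.384). Equal radii place G and S the same way about K: G = K + 5.4·n = (38.36, -39.09), S = K − 5.4·n = (29.94, -45.86). So S.y = -45.86.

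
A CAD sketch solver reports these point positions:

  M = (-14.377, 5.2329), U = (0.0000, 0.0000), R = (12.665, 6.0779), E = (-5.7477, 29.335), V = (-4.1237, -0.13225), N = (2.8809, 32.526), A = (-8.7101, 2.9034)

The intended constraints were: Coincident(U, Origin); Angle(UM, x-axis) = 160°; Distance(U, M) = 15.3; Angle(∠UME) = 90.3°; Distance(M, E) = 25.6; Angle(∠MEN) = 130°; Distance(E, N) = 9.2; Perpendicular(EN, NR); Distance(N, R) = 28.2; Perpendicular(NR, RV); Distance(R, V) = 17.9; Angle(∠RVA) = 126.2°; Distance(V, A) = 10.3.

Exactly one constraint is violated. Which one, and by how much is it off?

Distance(V, A) = 10.3 — off by 4.80.

U = (0.00, 0.00) ✓; UM at 160.0° ✓; |UM| = 15.30 ✓; ∠UME = 90.30° ✓; |ME| = 25.60 ✓; ∠MEN = 130.0° ✓; |EN| = 9.200 ✓; ∠(EN, NR) = 89.99° ✓; |NR| = 28.20 ✓; ∠(NR, RV) = 90.00° ✓; |RV| = 17.90 ✓; ∠RVA = 126.2° ✓; |VA| = 5.500 ✗.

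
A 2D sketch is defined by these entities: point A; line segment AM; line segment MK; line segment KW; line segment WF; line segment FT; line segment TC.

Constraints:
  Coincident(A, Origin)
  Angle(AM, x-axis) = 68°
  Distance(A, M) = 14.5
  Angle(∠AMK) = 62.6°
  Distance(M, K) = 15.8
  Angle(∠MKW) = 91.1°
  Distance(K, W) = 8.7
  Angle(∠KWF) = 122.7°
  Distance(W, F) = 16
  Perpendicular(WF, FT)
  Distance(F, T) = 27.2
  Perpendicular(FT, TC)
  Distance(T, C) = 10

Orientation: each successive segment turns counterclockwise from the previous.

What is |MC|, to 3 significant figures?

11.4

A is at the origin; AM runs at 68.0° with length 14.5, so M = (5.43, 13.4). ∠AMK = 62.6° gives MK at -175° from the x-axis; with |MK| = 15.8, K = (-10.3, 12.0). ∠MKW = 91.1° gives KW at -85.7° from the x-axis; with |KW| = 8.7, W = (-9.65, 3.28). ∠KWF = 122.7° gives WF at -28.4° from the x-axis; with |WF| = 16.0, F = (4.43, -4.33). The perpendicularity gives FT at right angles to WF, so FT runs at 61.6°; with |FT| = 27.2, T = (17.4, 19.6). FT ⟂ TC, so TC runs at 152°; with |TC| = 10.0, C = (8.57, 24.4). Then |MC| = |C − M| = 11.4.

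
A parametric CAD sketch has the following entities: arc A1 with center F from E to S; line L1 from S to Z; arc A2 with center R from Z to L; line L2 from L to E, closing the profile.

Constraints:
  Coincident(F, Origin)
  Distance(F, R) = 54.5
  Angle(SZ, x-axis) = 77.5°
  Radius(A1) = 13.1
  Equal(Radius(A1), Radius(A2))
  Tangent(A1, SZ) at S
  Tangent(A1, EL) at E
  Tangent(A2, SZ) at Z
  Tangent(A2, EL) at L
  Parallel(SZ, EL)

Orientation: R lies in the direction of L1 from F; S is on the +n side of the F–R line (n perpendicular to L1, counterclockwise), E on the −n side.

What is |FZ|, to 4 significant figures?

56.05

Tangency of A1 to both parallel lines with radius 13.1 puts S and E at F ± 13.1·n: S = (-12.79, 2.835), E = (12.79, -2.835). Equal radii place Z and L the same way about R: Z = R + 13.1·n = (-0.9935, 56.04), L = R − 13.1·n = (24.59, 50.37). Then |FZ| = |Z − F| = 56.05.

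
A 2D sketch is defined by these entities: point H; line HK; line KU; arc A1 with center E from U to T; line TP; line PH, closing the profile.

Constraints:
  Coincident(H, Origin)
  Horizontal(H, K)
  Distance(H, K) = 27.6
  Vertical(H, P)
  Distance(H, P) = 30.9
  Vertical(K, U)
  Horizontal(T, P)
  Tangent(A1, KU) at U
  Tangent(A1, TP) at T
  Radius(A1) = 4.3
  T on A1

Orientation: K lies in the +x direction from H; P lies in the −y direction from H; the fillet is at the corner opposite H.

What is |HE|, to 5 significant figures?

35.362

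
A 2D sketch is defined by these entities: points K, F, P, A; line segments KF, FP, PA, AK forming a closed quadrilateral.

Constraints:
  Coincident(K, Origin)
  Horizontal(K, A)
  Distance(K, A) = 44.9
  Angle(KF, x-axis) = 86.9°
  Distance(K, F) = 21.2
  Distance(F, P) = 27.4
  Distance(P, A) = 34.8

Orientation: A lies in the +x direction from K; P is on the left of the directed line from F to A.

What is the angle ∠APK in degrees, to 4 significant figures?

72.93°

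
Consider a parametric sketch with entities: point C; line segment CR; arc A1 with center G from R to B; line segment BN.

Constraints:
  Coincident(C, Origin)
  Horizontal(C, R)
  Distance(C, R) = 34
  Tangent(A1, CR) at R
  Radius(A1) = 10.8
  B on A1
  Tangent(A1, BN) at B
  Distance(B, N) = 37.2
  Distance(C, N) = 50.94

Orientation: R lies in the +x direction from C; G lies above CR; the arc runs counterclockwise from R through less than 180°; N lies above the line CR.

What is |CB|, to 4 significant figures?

45.98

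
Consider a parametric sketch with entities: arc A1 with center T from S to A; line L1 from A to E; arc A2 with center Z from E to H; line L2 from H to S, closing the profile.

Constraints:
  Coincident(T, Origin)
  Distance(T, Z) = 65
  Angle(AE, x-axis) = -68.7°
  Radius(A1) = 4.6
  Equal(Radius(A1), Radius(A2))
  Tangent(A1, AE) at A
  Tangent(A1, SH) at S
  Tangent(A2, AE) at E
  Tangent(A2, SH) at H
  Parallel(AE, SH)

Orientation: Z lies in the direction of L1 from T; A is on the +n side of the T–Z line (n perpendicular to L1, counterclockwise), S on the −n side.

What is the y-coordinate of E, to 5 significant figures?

-58.889

The slot axis is L1's direction at -68.7°, so u = (cos -68.7°, sin -68.7°) = (0.36325, -0.93169) and n = (−sin -68.7°, cos -68.7°) = (0.93169, 0.36325). T is at the origin and Z lies 65.0 along u from T, so Z = 65.0·u = (23.611, -60.560). Tangency of A1 to both parallel lines with radius 4.6 puts A and S at T ± 4.6·n: A = (4.2858, 1.6710), S = (-4.2858, -1.6710). Equal radii place E and H the same way about Z: E = Z + 4.6·n = (27.897, -58.889), H = Z − 4.6·n = (19.326, -62.231). So E.y = -58.889.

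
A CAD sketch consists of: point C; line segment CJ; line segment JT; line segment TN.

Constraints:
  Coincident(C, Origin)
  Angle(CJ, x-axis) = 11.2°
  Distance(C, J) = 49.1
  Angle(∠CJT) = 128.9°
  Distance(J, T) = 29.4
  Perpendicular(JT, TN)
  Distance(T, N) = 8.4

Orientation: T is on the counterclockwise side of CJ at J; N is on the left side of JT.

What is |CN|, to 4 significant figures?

67.21

C is at the origin; CJ runs at 11.2° with length 49.1, so J = 49.1·(cos 11.2°, sin 11.2°) = (48.16, 9.537). ∠CJT = 128.9°, so JT runs at 11.2° + (180° − 128.9°) = 62.30° from the x-axis; with |JT| = 29.4, T = J + 29.4·(cos 62.30°, sin 62.30°) = (61.83, 35.57). JT is perpendicular to TN; with |TN| = 8.4 on the left of JT, N = T + 8.4·(-0.8854, 0.4648) = (54.39, 39.47). Then |CN| = |N − C| = 67.21.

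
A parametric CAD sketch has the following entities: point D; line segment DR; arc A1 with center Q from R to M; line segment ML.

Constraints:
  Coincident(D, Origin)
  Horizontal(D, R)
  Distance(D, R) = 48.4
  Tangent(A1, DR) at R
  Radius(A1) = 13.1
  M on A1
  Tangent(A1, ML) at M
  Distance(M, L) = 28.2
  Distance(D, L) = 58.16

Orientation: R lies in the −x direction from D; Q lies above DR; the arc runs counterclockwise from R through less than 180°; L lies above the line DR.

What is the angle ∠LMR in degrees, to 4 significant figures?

131.0°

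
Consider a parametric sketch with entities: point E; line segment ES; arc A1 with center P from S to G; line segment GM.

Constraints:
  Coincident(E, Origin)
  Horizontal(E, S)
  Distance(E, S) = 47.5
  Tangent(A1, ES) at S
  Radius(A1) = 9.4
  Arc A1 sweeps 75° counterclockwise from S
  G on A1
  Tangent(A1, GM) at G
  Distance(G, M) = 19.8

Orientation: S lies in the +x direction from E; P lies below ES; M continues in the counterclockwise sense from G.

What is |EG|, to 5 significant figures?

39.047

E is at the origin; E and S share the same y with |ES| = 47.5 and S on the +x side, so S = (47.500, 0.0000). The tangent condition forces PS to be normal to ES, so P = S + (0, -9.4) = (47.500, -9.4000). On A1, S sits at bearing 90° from P; a 75° counterclockwise sweep puts G at bearing 165°, so G = P + 9.4·(cos 165°, sin 165°) = (38.420, -6.9671). Then |EG| = |G − E| = 39.047.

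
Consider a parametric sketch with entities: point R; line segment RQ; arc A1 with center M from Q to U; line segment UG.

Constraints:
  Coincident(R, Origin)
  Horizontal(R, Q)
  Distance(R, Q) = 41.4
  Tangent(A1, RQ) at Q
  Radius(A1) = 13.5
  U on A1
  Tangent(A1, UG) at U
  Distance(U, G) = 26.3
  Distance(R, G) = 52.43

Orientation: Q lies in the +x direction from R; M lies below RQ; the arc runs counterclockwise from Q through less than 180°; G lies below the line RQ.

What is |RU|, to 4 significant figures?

32.06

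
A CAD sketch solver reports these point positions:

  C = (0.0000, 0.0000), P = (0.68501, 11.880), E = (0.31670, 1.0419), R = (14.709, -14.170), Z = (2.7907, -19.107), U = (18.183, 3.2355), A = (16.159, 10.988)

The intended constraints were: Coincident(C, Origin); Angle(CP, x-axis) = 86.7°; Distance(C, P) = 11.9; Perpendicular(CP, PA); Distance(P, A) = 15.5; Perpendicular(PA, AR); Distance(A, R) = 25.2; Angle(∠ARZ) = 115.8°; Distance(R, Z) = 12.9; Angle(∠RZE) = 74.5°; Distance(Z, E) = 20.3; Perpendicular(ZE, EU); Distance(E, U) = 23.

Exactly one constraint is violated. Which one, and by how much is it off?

Distance(E, U) = 23 — off by 5.00.

C = (0.00, 0.00) ✓; CP at 86.70° ✓; |CP| = 11.90 ✓; ∠(CP, PA) = 90.00° ✓; |PA| = 15.50 ✓; ∠(PA, AR) = 90.00° ✓; |AR| = 25.20 ✓; ∠ARZ = 115.8° ✓; |RZ| = 12.90 ✓; ∠RZE = 74.50° ✓; |ZE| = 20.30 ✓; ∠(ZE, EU) = 90.00° ✓; |EU| = 18.00 ✗.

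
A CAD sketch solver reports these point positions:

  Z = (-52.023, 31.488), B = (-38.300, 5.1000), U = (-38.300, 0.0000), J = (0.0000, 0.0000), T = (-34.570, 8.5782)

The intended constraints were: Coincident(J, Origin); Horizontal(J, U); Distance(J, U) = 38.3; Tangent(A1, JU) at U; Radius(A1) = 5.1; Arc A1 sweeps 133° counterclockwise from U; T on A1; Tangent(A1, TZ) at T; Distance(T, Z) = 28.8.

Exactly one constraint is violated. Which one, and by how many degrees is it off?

Tangent(A1, TZ) at T — off by 5.70°.

J = (0.00, 0.00) ✓; J.y = 0.00, U.y = 0.00 ✓; |JU| = 38.30 ✓; ∠(BU, UJ) = 90.00° ✓; |BU| = 5.100 ✓; bearing(B→T) − bearing(B→U) = 133.0° ✓; |BT| = 5.100 ✓; ∠(BT, TZ) = 95.70° ✗; |TZ| = 28.80 ✓.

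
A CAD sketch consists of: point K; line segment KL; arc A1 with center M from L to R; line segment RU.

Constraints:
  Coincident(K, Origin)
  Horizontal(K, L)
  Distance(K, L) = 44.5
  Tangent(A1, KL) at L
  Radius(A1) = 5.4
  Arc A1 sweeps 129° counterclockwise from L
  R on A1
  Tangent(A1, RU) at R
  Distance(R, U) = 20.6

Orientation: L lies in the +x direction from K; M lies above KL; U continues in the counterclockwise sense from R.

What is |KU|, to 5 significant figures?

43.500

On A1, L sits at bearing -90° from M; a 129° counterclockwise sweep puts R at bearing 39°, so R = M + 5.4·(cos 39°, sin 39°) = (48.697, 8.7983). Since A1 is tangent to RU there, MR ⟂ RU, so RU runs along (−sin 39°, cos 39°); with |RU| = 20.6, U = (35.733, 24.808). Then |KU| = |U − K| = 43.500.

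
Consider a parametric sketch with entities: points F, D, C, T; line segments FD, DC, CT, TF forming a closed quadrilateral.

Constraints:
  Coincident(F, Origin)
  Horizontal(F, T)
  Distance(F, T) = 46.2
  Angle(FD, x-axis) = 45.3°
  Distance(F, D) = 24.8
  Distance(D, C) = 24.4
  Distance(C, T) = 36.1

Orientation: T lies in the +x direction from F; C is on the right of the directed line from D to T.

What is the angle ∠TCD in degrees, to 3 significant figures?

64.4°

F is at the origin; F and T share the same y with |FT| = 46.2 and T in +x, so T = (46.2, 0). FD runs at 45.3° with |FD| = 24.8, so D = (17.4, 17.6). C is determined by |DC| = 24.4 and |CT| = 36.1 together: it lies at the intersection of circle(D, 24.4) and circle(T, 36.1). With |DT| = 33.7, the foot of the radical line on DT is 6.37 from D and the perpendicular offset is √(24.4² − 6.37²) = 23.6. Taking the right-of-DT solution: C = (10.6, -5.78).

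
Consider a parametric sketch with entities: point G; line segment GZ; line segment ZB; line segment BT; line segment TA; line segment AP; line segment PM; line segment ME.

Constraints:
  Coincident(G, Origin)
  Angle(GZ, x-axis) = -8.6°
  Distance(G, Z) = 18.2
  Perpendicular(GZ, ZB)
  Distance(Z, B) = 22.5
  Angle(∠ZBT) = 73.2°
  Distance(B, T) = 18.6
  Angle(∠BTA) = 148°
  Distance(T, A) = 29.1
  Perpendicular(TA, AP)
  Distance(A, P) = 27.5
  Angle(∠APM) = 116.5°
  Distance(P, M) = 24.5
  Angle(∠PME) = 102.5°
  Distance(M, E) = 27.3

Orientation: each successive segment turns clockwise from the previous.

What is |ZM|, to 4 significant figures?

15.01

The perpendicularity gives AP at right angles to TA, so AP runs at 32.60°; with |AP| = 27.5, P = (5.318, 22.34). ∠APM = 116.5° gives PM at -30.90° from the x-axis; with |PM| = 24.5, M = (26.34, 9.759). Then |ZM| = |M − Z| = 15.01.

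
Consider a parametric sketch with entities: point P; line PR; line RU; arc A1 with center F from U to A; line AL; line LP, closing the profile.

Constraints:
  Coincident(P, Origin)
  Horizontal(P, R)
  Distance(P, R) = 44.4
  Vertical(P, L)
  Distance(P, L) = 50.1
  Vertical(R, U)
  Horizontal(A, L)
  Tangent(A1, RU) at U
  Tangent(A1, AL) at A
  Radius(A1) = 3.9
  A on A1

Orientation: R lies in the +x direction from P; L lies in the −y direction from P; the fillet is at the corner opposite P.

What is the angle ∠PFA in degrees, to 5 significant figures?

138.76°

The virtual corner opposite P is at (44.400, -50.100). Since A1 is tangent to RU there, FU ⟂ RU and A1 meets AL tangentially, so FA is at right angles to AL, with radius 3.9, so the center F sits 3.9 in from both sides at F = (40.500, -46.200). That places the tangent points at U = (44.400, -46.200) on RU and A = (40.500, -50.100) on AL. Then cos ∠PFA = FP·FA / (|FP||FA|), giving 138.76°.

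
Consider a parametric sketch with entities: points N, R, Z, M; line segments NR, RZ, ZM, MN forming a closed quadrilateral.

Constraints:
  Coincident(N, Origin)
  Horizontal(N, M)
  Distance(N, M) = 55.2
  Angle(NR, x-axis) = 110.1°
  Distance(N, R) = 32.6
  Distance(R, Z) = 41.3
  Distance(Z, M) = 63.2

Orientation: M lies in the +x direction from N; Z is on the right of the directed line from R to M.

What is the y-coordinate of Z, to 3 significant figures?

-10.5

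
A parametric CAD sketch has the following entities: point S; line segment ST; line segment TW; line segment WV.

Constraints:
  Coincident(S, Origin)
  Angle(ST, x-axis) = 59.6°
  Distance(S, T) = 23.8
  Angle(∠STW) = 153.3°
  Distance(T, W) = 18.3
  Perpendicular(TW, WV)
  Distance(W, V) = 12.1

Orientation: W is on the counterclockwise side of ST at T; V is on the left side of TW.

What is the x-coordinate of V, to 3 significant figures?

1.15

∠STW = 153.3°, so TW runs at 59.6° + (180° − 153.3°) = 86.3° from the x-axis; with |TW| = 18.3, W = T + 18.3·(cos 86.3°, sin 86.3°) = (13.2, 38.8). The perpendicularity gives WV at right angles to TW; with |WV| = 12.1 on the left of TW, V = W + 12.1·(-0.998, 0.0645) = (1.15, 39.6). So V.x = 1.15.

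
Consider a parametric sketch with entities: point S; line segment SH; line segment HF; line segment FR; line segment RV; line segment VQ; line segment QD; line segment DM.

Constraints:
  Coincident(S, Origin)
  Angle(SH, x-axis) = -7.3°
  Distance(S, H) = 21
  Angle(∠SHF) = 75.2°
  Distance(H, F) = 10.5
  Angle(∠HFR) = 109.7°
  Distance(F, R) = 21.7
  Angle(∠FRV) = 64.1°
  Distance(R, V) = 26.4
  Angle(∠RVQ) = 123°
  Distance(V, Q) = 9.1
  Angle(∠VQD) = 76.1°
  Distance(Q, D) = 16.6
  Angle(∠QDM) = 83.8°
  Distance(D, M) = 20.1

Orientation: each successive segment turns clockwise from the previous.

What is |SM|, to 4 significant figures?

5.446

S is at the origin; SH runs at -7.3° with length 21.0, so H = (20.83, -2.668). ∠SHF = 75.2° gives HF at -112.1° from the x-axis; with |HF| = 10.5, F = (16.88, -12.40). ∠HFR = 109.7° gives FR at 177.6° from the x-axis; with |FR| = 21.7, R = (-4.802, -11.49). ∠FRV = 64.1° gives RV at 61.70° from the x-axis; with |RV| = 26.4, V = (7.714, 11.76). ∠RVQ = 123.0° gives VQ at 4.700° from the x-axis; with |VQ| = 9.1, Q = (16.78, 12.50). ∠VQD = 76.1° gives QD at -99.20° from the x-axis; with |QD| = 16.6, D = (14.13, -3.884). ∠QDM = 83.8° gives DM at 164.6° from the x-axis; with |DM| = 20.1, M = (-5.249, 1.453). Then |SM| = |M − S| = 5.446.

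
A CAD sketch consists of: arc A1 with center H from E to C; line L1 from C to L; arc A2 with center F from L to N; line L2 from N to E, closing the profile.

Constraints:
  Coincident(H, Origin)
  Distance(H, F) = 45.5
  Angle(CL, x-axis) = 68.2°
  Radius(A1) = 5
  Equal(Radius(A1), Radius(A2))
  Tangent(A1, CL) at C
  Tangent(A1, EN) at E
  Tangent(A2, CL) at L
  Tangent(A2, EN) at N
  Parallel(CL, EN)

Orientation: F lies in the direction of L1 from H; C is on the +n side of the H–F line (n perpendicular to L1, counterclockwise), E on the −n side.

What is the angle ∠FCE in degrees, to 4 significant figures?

83.73°

The slot axis is L1's direction at 68.2°, so u = (cos 68.2°, sin 68.2°) = (0.3714, 0.9285) and n = (−sin 68.2°, cos 68.2°) = (-0.9285, 0.3714). H is at the origin and F lies 45.5 along u from H, so F = 45.5·u = (16.90, 42.25). Tangency of A1 to both parallel lines with radius 5.0 puts C and E at H ± 5.0·n: C = (-4.642, 1.857), E = (4.642, -1.857). Then cos ∠FCE = CF·CE / (|CF||CE|), giving 83.73°.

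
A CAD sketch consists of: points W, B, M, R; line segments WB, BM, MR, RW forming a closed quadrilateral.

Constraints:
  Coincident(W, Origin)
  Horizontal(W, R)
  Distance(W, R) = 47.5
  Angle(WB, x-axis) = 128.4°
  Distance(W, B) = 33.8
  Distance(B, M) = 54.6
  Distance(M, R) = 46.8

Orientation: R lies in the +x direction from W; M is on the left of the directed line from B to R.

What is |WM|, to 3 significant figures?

53.5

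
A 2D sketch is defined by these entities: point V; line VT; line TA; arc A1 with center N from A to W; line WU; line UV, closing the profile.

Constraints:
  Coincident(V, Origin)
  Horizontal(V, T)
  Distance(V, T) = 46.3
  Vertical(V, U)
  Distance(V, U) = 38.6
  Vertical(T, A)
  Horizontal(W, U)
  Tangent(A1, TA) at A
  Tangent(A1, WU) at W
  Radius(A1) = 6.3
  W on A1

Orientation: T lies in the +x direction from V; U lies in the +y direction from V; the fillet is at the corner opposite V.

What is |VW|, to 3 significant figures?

55.6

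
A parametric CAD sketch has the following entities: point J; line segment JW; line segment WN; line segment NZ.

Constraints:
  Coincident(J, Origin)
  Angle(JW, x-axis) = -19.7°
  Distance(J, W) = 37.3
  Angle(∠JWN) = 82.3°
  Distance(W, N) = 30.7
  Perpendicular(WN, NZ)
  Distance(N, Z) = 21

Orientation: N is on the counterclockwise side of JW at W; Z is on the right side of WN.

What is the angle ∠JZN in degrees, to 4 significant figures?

23.91°

J is at the origin; JW runs at -19.7° with length 37.3, so W = 37.3·(cos -19.7°, sin -19.7°) = (35.12, -12.57). ∠JWN = 82.3°, so WN runs at -19.7° + (180° − 82.3°) = 78.00° from the x-axis; with |WN| = 30.7, N = W + 30.7·(cos 78.00°, sin 78.00°) = (41.50, 17.46). WN is perpendicular to NZ; with |NZ| = 21.0 on the right of WN, Z = N + 21.0·(0.9781, -0.2079) = (62.04, 13.09). Then cos ∠JZN = ZJ·ZN / (|ZJ||ZN|), giving 23.91°.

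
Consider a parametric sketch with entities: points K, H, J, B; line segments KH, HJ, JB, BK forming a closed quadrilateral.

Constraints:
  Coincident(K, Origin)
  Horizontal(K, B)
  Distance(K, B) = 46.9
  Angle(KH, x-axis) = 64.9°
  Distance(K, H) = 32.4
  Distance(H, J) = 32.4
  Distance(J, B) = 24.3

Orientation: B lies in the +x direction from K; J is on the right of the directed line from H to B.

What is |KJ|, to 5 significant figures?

22.739

K is at the origin; K and B share the same y with |KB| = 46.9 and B in +x, so B = (46.9, 0). KH runs at 64.9° with |KH| = 32.4, so H = (13.744, 29.340). J is determined by |HJ| = 32.4 and |JB| = 24.3 together: it lies at the intersection of circle(H, 32.4) and circle(B, 24.3). With |HB| = 44.274, the foot of the radical line on HB is 27.324 from H and the perpendicular offset is √(32.4² − 27.324²) = 17.412. Taking the right-of-HB solution: J = (22.667, -1.8066).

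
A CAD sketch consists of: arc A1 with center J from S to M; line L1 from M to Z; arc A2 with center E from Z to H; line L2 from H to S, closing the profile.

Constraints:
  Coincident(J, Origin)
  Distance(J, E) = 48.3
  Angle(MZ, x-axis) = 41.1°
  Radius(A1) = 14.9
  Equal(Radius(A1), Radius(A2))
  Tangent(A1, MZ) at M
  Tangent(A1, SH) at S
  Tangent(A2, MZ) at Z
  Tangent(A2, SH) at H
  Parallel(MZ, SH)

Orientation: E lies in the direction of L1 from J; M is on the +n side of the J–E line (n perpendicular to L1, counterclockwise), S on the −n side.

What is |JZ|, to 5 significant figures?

50.546

Tangency of A1 to both parallel lines with radius 14.9 puts M and S at J ± 14.9·n: M = (-9.7949, 11.228), S = (9.7949, -11.228). Equal radii place Z and H the same way about E: Z = E + 14.9·n = (26.602, 42.979), H = E − 14.9·n = (46.192, 20.523). Then |JZ| = |Z − J| = 50.546.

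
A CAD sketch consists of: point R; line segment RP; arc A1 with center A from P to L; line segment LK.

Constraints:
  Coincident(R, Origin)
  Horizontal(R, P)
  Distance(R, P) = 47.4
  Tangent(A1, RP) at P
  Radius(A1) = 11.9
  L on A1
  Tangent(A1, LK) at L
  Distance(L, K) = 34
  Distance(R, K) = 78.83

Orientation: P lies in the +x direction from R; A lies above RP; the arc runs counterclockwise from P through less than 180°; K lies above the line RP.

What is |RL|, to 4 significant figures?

59.75

Checks: |AL| = 11.90 ✓; ∠(AL, LK) = 90.00° ✓; |LK| = 34.00 ✓; |RK| = 78.83 ✓.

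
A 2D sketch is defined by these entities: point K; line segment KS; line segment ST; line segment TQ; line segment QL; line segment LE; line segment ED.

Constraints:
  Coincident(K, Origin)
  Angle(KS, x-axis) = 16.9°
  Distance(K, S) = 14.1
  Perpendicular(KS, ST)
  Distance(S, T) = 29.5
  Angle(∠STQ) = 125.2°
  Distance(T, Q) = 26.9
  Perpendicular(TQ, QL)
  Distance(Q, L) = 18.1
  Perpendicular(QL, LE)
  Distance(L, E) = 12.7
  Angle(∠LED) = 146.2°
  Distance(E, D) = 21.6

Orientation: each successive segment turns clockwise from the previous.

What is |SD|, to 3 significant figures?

22.4

K is at the origin; KS runs at 16.9° with length 14.1, so S = (13.5, 4.10). The perpendicularity gives ST at right angles to KS, so ST runs at -73.1°; with |ST| = 29.5, T = (22.1, -24.1). ∠STQ = 125.2° gives TQ at -128° from the x-axis; with |TQ| = 26.9, Q = (5.54, -45.4). TQ ⟂ QL, so QL runs at 142°; with |QL| = 18.1, L = (-8.74, -34.2). The perpendicularity gives LE at right angles to QL, so LE runs at 52.1°; with |LE| = 12.7, E = (-0.938, -24.2). ∠LED = 146.2° gives ED at 18.3° from the x-axis; with |ED| = 21.6, D = (19.6, -17.4). Then |SD| = |D − S| = 22.4.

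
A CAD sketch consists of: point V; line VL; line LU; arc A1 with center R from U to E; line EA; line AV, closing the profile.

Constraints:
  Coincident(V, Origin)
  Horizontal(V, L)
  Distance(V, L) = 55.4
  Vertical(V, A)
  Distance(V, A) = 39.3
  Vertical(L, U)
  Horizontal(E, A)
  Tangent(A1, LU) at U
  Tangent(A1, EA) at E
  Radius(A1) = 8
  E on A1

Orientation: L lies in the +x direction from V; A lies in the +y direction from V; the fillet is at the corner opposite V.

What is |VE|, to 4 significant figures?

61.57

The virtual corner opposite V is at (55.40, 39.30). A1 meets LU tangentially, so RU is at right angles to LU and A1 meets EA tangentially, so RE is at right angles to EA, with radius 8.0, so the center R sits 8.0 in from both sides at R = (47.40, 31.30). That places the tangent points at U = (55.40, 31.30) on LU and E = (47.40, 39.30) on EA. Then |VE| = |E − V| = 61.57.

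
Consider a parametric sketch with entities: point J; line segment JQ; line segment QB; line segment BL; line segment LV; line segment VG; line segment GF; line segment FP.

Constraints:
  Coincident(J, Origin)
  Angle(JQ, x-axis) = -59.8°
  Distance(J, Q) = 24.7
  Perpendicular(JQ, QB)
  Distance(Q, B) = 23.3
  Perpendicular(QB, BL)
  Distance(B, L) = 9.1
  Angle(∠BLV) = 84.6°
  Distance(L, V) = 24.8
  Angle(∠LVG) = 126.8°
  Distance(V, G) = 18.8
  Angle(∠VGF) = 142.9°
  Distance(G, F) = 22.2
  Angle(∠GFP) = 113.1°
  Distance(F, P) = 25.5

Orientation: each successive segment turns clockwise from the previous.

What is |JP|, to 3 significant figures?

65.5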